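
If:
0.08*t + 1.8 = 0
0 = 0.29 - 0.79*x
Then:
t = -22.50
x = 0.37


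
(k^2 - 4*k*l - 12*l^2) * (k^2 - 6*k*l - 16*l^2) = k^4 - 10*k^3*l - 4*k^2*l^2 + 136*k*l^3 + 192*l^4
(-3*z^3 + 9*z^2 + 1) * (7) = -21*z^3 + 63*z^2 + 7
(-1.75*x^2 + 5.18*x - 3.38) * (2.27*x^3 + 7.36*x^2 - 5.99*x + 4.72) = -3.9725*x^5 - 1.1214*x^4 + 40.9347*x^3 - 64.165*x^2 + 44.6958*x - 15.9536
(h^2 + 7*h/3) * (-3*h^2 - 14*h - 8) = -3*h^4 - 21*h^3 - 122*h^2/3 - 56*h/3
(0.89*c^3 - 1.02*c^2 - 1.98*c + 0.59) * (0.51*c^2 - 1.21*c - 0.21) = 0.4539*c^5 - 1.5971*c^4 + 0.0374999999999999*c^3 + 2.9109*c^2 - 0.2981*c - 0.1239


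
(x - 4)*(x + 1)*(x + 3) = x^3 - 13*x - 12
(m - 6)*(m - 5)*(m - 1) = m^3 - 12*m^2 + 41*m - 30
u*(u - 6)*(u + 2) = u^3 - 4*u^2 - 12*u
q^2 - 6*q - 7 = (q - 7)*(q + 1)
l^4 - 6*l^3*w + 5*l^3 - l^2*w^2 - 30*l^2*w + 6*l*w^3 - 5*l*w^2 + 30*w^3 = (l + 5)*(l - 6*w)*(l - w)*(l + w)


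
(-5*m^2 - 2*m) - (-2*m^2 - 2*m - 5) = 5 - 3*m^2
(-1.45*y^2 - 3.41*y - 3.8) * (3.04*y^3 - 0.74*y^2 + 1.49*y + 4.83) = -4.408*y^5 - 9.2934*y^4 - 11.1891*y^3 - 9.2724*y^2 - 22.1323*y - 18.354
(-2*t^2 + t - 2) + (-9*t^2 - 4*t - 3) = -11*t^2 - 3*t - 5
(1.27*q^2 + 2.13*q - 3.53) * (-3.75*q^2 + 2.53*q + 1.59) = -4.7625*q^4 - 4.7744*q^3 + 20.6457*q^2 - 5.5442*q - 5.6127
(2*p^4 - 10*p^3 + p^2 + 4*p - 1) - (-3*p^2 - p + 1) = 2*p^4 - 10*p^3 + 4*p^2 + 5*p - 2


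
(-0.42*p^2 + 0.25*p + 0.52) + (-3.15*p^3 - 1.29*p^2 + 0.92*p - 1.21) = -3.15*p^3 - 1.71*p^2 + 1.17*p - 0.69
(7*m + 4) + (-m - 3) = 6*m + 1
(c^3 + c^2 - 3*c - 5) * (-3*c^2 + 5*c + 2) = -3*c^5 + 2*c^4 + 16*c^3 + 2*c^2 - 31*c - 10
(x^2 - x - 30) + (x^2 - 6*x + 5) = 2*x^2 - 7*x - 25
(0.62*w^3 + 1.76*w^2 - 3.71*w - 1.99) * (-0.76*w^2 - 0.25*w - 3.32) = -0.4712*w^5 - 1.4926*w^4 + 0.3212*w^3 - 3.4033*w^2 + 12.8147*w + 6.6068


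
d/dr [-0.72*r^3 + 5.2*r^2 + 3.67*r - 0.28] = -2.16*r^2 + 10.4*r + 3.67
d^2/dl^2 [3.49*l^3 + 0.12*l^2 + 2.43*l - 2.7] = 20.94*l + 0.24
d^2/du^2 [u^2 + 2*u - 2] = 2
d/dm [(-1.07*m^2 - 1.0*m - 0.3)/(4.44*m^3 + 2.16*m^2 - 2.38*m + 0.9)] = (4.7508*m^4 + 8.88*m^3 + 8.7026*m^2 - 0.63*m - 1.614)/(19.7136*m^6 + 19.1808*m^5 - 16.4688*m^4 - 2.2896*m^3 + 9.5524*m^2 - 4.284*m + 0.81)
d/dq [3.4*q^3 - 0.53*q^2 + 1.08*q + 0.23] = 10.2*q^2 - 1.06*q + 1.08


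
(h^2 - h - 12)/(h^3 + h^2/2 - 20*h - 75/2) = 2*(h - 4)/(2*h^2 - 5*h - 25)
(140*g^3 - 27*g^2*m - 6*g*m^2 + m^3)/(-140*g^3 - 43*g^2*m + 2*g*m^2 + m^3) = (-4*g + m)/(4*g + m)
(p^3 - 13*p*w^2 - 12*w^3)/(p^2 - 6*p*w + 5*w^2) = (p^3 - 13*p*w^2 - 12*w^3)/(p^2 - 6*p*w + 5*w^2)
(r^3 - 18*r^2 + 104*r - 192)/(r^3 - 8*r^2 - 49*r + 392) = (r^2 - 10*r + 24)/(r^2 - 49)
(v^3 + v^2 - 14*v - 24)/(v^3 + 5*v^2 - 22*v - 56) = (v + 3)/(v + 7)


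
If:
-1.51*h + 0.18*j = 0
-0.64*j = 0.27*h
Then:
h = 0.00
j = 0.00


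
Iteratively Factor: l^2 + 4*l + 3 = (l + 3)*(l + 1)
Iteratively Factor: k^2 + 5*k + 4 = (k + 1)*(k + 4)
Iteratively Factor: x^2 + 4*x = (x)*(x + 4)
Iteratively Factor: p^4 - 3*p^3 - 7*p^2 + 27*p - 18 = (p - 3)*(p^3 - 7*p + 6) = (p - 3)*(p + 3)*(p^2 - 3*p + 2) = (p - 3)*(p - 2)*(p + 3)*(p - 1)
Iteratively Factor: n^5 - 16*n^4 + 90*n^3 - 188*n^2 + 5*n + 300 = (n + 1)*(n^4 - 17*n^3 + 107*n^2 - 295*n + 300) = (n - 3)*(n + 1)*(n^3 - 14*n^2 + 65*n - 100) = (n - 5)*(n - 3)*(n + 1)*(n^2 - 9*n + 20) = (n - 5)^2*(n - 3)*(n + 1)*(n - 4)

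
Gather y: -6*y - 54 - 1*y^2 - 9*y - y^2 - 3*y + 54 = -2*y^2 - 18*y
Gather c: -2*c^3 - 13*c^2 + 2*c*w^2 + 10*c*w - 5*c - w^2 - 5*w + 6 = -2*c^3 - 13*c^2 + c*(2*w^2 + 10*w - 5) - w^2 - 5*w + 6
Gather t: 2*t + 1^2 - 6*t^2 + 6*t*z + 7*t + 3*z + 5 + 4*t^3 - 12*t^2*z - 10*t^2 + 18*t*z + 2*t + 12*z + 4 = 4*t^3 + t^2*(-12*z - 16) + t*(24*z + 11) + 15*z + 10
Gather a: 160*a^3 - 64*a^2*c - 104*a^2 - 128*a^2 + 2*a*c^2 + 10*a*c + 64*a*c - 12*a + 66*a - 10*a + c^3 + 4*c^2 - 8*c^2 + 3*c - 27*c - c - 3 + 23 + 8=160*a^3 + a^2*(-64*c - 232) + a*(2*c^2 + 74*c + 44) + c^3 - 4*c^2 - 25*c + 28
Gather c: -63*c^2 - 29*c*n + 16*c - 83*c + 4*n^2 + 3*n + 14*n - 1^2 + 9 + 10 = -63*c^2 + c*(-29*n - 67) + 4*n^2 + 17*n + 18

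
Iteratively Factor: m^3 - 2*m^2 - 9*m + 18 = (m + 3)*(m^2 - 5*m + 6) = (m - 3)*(m + 3)*(m - 2)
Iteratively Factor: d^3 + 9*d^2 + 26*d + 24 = (d + 3)*(d^2 + 6*d + 8) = (d + 2)*(d + 3)*(d + 4)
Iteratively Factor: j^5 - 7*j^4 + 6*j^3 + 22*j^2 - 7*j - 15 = (j - 1)*(j^4 - 6*j^3 + 22*j + 15) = (j - 3)*(j - 1)*(j^3 - 3*j^2 - 9*j - 5) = (j - 3)*(j - 1)*(j + 1)*(j^2 - 4*j - 5) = (j - 5)*(j - 3)*(j - 1)*(j + 1)*(j + 1)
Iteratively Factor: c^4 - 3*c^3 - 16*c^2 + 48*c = (c - 4)*(c^3 + c^2 - 12*c) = (c - 4)*(c + 4)*(c^2 - 3*c) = (c - 4)*(c - 3)*(c + 4)*(c)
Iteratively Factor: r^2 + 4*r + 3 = (r + 3)*(r + 1)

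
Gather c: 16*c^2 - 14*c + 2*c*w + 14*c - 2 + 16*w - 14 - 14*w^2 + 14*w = 16*c^2 + 2*c*w - 14*w^2 + 30*w - 16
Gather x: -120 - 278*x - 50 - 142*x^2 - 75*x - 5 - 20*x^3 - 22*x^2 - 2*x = -20*x^3 - 164*x^2 - 355*x - 175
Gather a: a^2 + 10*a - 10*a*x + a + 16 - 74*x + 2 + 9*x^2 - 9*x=a^2 + a*(11 - 10*x) + 9*x^2 - 83*x + 18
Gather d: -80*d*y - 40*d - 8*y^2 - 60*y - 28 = d*(-80*y - 40) - 8*y^2 - 60*y - 28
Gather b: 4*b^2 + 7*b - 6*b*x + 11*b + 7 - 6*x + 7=4*b^2 + b*(18 - 6*x) - 6*x + 14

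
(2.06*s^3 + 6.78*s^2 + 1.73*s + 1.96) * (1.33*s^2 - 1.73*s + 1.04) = 2.7398*s^5 + 5.4536*s^4 - 7.2861*s^3 + 6.6651*s^2 - 1.5916*s + 2.0384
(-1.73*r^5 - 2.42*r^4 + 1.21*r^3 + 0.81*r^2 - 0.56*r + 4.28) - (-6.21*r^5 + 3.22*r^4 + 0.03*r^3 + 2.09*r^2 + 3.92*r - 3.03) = 4.48*r^5 - 5.64*r^4 + 1.18*r^3 - 1.28*r^2 - 4.48*r + 7.31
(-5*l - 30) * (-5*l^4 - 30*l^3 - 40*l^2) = 25*l^5 + 300*l^4 + 1100*l^3 + 1200*l^2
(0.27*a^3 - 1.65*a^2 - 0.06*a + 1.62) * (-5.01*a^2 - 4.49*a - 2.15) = -1.3527*a^5 + 7.0542*a^4 + 7.1286*a^3 - 4.2993*a^2 - 7.1448*a - 3.483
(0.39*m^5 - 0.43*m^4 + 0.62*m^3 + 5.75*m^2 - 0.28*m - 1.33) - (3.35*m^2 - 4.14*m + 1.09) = 0.39*m^5 - 0.43*m^4 + 0.62*m^3 + 2.4*m^2 + 3.86*m - 2.42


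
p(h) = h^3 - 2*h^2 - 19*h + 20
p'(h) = 3*h^2 - 4*h - 19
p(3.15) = -28.44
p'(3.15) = -1.83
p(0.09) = 18.27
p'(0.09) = -19.34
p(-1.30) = 39.12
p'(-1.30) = -8.73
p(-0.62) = 30.77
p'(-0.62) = -15.37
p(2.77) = -26.72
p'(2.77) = -7.06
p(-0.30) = 25.49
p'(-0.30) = -17.53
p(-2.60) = 38.30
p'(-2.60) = 11.68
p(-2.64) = 37.82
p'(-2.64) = 12.47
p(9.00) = 416.00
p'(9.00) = 188.00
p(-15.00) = -3520.00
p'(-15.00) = 716.00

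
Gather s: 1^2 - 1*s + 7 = 8 - s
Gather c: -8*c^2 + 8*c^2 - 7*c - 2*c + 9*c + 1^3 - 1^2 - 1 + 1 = 0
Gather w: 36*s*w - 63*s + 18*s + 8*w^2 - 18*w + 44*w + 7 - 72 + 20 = -45*s + 8*w^2 + w*(36*s + 26) - 45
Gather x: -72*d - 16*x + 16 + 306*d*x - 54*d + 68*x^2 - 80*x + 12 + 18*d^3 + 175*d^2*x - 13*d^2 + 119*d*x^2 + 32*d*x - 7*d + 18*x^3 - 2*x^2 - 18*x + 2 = 18*d^3 - 13*d^2 - 133*d + 18*x^3 + x^2*(119*d + 66) + x*(175*d^2 + 338*d - 114) + 30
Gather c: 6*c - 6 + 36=6*c + 30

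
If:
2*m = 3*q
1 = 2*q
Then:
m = 3/4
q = 1/2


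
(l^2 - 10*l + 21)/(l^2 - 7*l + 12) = (l - 7)/(l - 4)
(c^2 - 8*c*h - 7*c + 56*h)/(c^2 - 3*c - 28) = (c - 8*h)/(c + 4)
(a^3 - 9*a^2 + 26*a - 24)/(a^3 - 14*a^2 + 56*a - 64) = (a - 3)/(a - 8)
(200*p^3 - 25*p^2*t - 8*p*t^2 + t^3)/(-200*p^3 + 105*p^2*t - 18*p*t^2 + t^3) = (-5*p - t)/(5*p - t)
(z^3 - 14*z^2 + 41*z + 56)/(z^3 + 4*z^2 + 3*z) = (z^2 - 15*z + 56)/(z*(z + 3))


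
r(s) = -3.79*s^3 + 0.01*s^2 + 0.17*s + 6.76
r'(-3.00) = -102.22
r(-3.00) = 108.67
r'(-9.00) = -920.98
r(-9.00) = 2768.95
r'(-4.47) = -227.10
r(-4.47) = 344.70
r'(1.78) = -35.82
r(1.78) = -14.28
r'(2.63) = -78.42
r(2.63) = -61.67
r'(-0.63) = -4.36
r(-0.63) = 7.60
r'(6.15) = -429.75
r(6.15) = -873.40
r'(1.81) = -37.04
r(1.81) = -15.37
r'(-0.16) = -0.12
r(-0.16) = 6.75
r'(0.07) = 0.12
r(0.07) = 6.77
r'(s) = -11.37*s^2 + 0.02*s + 0.17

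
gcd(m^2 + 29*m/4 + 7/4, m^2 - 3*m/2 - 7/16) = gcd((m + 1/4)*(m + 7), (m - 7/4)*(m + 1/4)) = m + 1/4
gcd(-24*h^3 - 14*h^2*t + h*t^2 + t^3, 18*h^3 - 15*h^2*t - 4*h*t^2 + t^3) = 3*h + t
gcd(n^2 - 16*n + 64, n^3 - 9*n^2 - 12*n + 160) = n - 8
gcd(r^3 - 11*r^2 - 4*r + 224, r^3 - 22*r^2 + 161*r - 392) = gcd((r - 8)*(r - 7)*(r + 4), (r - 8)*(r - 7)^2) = r^2 - 15*r + 56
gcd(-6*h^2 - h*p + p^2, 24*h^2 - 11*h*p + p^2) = -3*h + p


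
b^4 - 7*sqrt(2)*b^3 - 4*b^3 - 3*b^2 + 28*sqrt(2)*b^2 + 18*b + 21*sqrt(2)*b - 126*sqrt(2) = (b - 3)^2*(b + 2)*(b - 7*sqrt(2))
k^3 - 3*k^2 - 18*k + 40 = (k - 5)*(k - 2)*(k + 4)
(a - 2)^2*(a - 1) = a^3 - 5*a^2 + 8*a - 4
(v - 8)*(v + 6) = v^2 - 2*v - 48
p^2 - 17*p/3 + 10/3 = (p - 5)*(p - 2/3)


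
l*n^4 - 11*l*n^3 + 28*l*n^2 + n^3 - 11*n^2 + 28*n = n*(n - 7)*(n - 4)*(l*n + 1)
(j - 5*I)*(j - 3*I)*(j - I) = j^3 - 9*I*j^2 - 23*j + 15*I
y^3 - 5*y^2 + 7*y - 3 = (y - 3)*(y - 1)^2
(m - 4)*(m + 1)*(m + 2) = m^3 - m^2 - 10*m - 8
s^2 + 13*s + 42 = (s + 6)*(s + 7)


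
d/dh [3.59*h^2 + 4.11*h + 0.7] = 7.18*h + 4.11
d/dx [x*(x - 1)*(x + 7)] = 3*x^2 + 12*x - 7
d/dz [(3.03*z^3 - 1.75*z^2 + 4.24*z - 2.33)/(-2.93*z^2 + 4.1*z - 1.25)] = (-8.8779*z^4 + 24.846*z^3 - 6.1143*z^2 - 9.2788*z + 4.253)/(8.5849*z^4 - 24.026*z^3 + 24.135*z^2 - 10.25*z + 1.5625)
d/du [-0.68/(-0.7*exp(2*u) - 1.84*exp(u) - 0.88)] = (-0.952*exp(u) - 1.2512)*exp(u)/(0.7*exp(2*u) + 1.84*exp(u) + 0.88)^2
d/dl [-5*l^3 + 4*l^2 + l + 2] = -15*l^2 + 8*l + 1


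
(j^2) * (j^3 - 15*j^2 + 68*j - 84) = j^5 - 15*j^4 + 68*j^3 - 84*j^2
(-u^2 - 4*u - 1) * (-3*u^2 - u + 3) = 3*u^4 + 13*u^3 + 4*u^2 - 11*u - 3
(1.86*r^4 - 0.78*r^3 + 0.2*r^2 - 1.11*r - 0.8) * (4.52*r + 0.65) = 8.4072*r^5 - 2.3166*r^4 + 0.397*r^3 - 4.8872*r^2 - 4.3375*r - 0.52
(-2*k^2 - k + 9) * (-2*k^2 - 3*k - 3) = 4*k^4 + 8*k^3 - 9*k^2 - 24*k - 27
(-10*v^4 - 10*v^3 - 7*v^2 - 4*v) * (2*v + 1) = -20*v^5 - 30*v^4 - 24*v^3 - 15*v^2 - 4*v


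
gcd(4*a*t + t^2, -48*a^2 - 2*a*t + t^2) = 1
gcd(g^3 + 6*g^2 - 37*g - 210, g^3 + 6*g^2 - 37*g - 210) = g^3 + 6*g^2 - 37*g - 210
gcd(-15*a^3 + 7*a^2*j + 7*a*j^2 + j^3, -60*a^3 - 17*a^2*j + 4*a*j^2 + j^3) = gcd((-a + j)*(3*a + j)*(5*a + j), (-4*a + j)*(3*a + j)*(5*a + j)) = 15*a^2 + 8*a*j + j^2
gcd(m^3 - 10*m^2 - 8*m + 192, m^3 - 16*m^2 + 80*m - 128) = m - 8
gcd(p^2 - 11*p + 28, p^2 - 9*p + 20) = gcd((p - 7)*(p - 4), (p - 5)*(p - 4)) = p - 4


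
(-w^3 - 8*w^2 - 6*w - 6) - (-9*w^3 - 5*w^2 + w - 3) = 8*w^3 - 3*w^2 - 7*w - 3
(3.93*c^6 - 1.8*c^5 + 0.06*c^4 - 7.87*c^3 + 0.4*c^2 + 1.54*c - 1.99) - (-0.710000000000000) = 3.93*c^6 - 1.8*c^5 + 0.06*c^4 - 7.87*c^3 + 0.4*c^2 + 1.54*c - 1.28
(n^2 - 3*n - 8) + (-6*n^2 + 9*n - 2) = -5*n^2 + 6*n - 10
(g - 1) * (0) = 0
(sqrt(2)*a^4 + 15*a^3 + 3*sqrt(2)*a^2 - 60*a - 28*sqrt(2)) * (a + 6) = sqrt(2)*a^5 + 6*sqrt(2)*a^4 + 15*a^4 + 3*sqrt(2)*a^3 + 90*a^3 - 60*a^2 + 18*sqrt(2)*a^2 - 360*a - 28*sqrt(2)*a - 168*sqrt(2)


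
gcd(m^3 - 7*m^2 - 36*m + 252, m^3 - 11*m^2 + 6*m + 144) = m - 6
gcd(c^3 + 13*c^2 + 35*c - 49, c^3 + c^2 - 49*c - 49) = c + 7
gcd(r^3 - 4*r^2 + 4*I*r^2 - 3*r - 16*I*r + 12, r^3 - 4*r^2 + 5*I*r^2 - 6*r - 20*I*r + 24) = r^2 + r*(-4 + 3*I) - 12*I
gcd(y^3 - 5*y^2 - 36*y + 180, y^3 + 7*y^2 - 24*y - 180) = y^2 + y - 30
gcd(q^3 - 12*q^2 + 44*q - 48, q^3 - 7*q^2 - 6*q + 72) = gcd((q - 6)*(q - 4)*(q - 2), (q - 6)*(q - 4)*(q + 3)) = q^2 - 10*q + 24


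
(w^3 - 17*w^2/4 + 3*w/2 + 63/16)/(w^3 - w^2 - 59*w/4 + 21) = (w + 3/4)/(w + 4)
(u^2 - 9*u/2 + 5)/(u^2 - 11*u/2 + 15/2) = (u - 2)/(u - 3)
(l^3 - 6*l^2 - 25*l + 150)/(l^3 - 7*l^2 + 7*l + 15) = (l^2 - l - 30)/(l^2 - 2*l - 3)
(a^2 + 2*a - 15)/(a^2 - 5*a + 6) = (a + 5)/(a - 2)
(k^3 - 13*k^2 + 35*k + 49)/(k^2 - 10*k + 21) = (k^2 - 6*k - 7)/(k - 3)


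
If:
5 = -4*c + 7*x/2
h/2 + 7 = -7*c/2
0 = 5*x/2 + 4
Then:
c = -53/20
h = 91/20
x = -8/5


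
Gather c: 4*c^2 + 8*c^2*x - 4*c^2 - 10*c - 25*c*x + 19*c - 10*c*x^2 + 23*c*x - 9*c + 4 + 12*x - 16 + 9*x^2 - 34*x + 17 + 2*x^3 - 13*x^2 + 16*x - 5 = 8*c^2*x + c*(-10*x^2 - 2*x) + 2*x^3 - 4*x^2 - 6*x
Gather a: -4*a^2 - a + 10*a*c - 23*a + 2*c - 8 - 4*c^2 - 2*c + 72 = -4*a^2 + a*(10*c - 24) - 4*c^2 + 64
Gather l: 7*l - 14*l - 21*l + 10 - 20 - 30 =-28*l - 40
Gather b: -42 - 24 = -66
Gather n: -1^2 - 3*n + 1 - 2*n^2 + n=-2*n^2 - 2*n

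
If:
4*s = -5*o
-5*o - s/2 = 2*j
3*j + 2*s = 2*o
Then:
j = 0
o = 0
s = 0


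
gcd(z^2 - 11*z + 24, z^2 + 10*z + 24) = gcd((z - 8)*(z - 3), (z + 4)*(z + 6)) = 1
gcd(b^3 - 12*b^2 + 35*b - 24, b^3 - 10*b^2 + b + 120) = b - 8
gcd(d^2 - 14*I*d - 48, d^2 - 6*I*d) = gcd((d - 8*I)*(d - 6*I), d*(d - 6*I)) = d - 6*I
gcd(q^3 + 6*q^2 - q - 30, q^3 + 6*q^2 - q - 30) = q^3 + 6*q^2 - q - 30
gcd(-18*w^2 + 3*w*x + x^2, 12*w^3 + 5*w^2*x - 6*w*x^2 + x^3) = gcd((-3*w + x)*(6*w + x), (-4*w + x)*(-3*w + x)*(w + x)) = -3*w + x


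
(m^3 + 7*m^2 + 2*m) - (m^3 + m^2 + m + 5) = 6*m^2 + m - 5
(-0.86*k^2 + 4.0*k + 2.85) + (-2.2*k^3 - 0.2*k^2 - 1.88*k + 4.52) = -2.2*k^3 - 1.06*k^2 + 2.12*k + 7.37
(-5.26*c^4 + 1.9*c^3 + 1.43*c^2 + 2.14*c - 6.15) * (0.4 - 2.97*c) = 15.6222*c^5 - 7.747*c^4 - 3.4871*c^3 - 5.7838*c^2 + 19.1215*c - 2.46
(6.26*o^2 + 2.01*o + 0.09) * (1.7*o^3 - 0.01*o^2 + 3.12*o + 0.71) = 10.642*o^5 + 3.3544*o^4 + 19.6641*o^3 + 10.7149*o^2 + 1.7079*o + 0.0639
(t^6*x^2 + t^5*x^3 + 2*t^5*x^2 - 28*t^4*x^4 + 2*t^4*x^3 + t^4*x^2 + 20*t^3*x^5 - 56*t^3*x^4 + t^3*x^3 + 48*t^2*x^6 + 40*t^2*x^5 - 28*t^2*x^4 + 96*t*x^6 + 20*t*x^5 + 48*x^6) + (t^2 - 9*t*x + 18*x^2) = t^6*x^2 + t^5*x^3 + 2*t^5*x^2 - 28*t^4*x^4 + 2*t^4*x^3 + t^4*x^2 + 20*t^3*x^5 - 56*t^3*x^4 + t^3*x^3 + 48*t^2*x^6 + 40*t^2*x^5 - 28*t^2*x^4 + t^2 + 96*t*x^6 + 20*t*x^5 - 9*t*x + 48*x^6 + 18*x^2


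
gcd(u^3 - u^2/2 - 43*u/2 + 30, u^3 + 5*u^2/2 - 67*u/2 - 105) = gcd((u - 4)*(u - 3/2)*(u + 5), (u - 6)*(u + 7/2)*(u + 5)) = u + 5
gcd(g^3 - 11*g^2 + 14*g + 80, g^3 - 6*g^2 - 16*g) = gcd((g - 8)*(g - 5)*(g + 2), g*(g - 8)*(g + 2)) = g^2 - 6*g - 16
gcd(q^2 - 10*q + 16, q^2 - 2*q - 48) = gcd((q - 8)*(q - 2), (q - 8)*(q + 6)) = q - 8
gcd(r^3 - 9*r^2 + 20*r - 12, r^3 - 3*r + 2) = r - 1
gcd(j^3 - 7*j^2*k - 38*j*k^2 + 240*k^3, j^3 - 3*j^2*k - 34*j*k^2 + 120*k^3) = j^2 + j*k - 30*k^2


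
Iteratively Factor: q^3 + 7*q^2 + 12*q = (q + 3)*(q^2 + 4*q) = (q + 3)*(q + 4)*(q)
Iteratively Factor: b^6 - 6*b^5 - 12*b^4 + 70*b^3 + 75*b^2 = (b + 3)*(b^5 - 9*b^4 + 15*b^3 + 25*b^2) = (b - 5)*(b + 3)*(b^4 - 4*b^3 - 5*b^2) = (b - 5)^2*(b + 3)*(b^3 + b^2) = b*(b - 5)^2*(b + 3)*(b^2 + b) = b*(b - 5)^2*(b + 1)*(b + 3)*(b)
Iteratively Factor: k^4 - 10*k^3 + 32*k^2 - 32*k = (k)*(k^3 - 10*k^2 + 32*k - 32) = k*(k - 4)*(k^2 - 6*k + 8) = k*(k - 4)^2*(k - 2)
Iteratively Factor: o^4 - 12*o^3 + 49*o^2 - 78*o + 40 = (o - 5)*(o^3 - 7*o^2 + 14*o - 8) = (o - 5)*(o - 1)*(o^2 - 6*o + 8) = (o - 5)*(o - 2)*(o - 1)*(o - 4)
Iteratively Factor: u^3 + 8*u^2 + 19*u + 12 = (u + 3)*(u^2 + 5*u + 4) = (u + 1)*(u + 3)*(u + 4)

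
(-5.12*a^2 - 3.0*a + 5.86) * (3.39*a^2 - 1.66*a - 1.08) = -17.3568*a^4 - 1.6708*a^3 + 30.375*a^2 - 6.4876*a - 6.3288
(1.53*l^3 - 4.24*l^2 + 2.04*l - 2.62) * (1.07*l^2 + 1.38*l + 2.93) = 1.6371*l^5 - 2.4254*l^4 + 0.814500000000001*l^3 - 12.4114*l^2 + 2.3616*l - 7.6766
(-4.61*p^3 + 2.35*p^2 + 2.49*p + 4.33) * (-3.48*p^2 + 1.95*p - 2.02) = 16.0428*p^5 - 17.1675*p^4 + 5.2295*p^3 - 14.9599*p^2 + 3.4137*p - 8.7466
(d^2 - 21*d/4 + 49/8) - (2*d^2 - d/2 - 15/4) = -d^2 - 19*d/4 + 79/8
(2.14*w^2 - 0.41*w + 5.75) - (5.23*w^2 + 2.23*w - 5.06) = -3.09*w^2 - 2.64*w + 10.81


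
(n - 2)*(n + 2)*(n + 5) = n^3 + 5*n^2 - 4*n - 20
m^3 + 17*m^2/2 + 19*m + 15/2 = (m + 1/2)*(m + 3)*(m + 5)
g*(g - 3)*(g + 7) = g^3 + 4*g^2 - 21*g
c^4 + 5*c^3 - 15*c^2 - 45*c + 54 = (c - 3)*(c - 1)*(c + 3)*(c + 6)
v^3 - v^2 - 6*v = v*(v - 3)*(v + 2)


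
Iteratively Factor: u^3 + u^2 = (u + 1)*(u^2) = u*(u + 1)*(u)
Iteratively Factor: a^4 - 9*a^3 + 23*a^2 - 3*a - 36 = (a - 3)*(a^3 - 6*a^2 + 5*a + 12) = (a - 4)*(a - 3)*(a^2 - 2*a - 3) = (a - 4)*(a - 3)^2*(a + 1)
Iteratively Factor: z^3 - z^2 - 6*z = (z - 3)*(z^2 + 2*z) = (z - 3)*(z + 2)*(z)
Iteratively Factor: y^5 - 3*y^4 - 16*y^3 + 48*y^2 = (y - 4)*(y^4 + y^3 - 12*y^2) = y*(y - 4)*(y^3 + y^2 - 12*y) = y^2*(y - 4)*(y^2 + y - 12) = y^2*(y - 4)*(y + 4)*(y - 3)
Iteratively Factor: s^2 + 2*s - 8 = (s + 4)*(s - 2)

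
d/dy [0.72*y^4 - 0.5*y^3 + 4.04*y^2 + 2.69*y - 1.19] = 2.88*y^3 - 1.5*y^2 + 8.08*y + 2.69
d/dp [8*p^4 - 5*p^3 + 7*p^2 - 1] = p*(32*p^2 - 15*p + 14)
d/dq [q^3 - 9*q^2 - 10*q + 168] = 3*q^2 - 18*q - 10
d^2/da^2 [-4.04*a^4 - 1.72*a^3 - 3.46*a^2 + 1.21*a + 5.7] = -48.48*a^2 - 10.32*a - 6.92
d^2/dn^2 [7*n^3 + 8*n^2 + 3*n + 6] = 42*n + 16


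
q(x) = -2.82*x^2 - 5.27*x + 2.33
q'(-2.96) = 11.42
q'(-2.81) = 10.58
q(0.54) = -1.34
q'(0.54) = -8.32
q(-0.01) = 2.38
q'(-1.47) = 3.02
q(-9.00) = -178.66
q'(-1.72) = 4.43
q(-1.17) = 4.64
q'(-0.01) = -5.21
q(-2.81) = -5.13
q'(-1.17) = 1.33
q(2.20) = -22.91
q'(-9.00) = 45.49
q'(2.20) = -17.68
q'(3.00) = -22.19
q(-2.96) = -6.78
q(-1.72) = 3.05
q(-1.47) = 3.98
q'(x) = -5.64*x - 5.27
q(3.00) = -38.86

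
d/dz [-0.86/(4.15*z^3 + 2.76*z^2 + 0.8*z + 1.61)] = (10.707*z^2 + 4.7472*z + 0.688)/(4.15*z^3 + 2.76*z^2 + 0.8*z + 1.61)^2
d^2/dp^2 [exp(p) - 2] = exp(p)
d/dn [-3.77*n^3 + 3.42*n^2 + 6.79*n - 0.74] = -11.31*n^2 + 6.84*n + 6.79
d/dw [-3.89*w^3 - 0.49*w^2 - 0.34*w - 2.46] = -11.67*w^2 - 0.98*w - 0.34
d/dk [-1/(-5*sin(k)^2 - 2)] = -20*sin(2*k)/(5*cos(2*k) - 9)^2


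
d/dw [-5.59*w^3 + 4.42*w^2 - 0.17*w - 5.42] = -16.77*w^2 + 8.84*w - 0.17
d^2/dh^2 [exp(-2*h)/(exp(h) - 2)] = 4/(exp(3*h) - 2*exp(2*h)) + 5/(exp(h) - 2)^3 - 6*exp(-h)/(exp(h) - 2)^3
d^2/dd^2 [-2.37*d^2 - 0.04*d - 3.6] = -4.74000000000000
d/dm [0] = 0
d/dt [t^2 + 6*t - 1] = 2*t + 6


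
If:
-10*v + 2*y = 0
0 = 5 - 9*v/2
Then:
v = 10/9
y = 50/9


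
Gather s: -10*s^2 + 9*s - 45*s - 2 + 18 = -10*s^2 - 36*s + 16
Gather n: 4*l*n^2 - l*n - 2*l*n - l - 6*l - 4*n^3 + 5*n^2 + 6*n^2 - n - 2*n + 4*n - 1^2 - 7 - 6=-7*l - 4*n^3 + n^2*(4*l + 11) + n*(1 - 3*l) - 14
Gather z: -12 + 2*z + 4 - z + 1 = z - 7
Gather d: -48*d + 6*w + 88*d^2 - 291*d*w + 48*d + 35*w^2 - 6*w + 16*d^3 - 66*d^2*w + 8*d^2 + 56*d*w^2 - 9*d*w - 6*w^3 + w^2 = 16*d^3 + d^2*(96 - 66*w) + d*(56*w^2 - 300*w) - 6*w^3 + 36*w^2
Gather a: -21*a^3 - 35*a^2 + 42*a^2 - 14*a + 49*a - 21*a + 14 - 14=-21*a^3 + 7*a^2 + 14*a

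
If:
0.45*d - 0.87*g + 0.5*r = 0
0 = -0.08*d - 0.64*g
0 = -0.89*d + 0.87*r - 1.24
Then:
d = -0.67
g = 0.08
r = 0.74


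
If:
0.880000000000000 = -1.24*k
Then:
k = -0.71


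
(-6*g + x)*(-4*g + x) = 24*g^2 - 10*g*x + x^2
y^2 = y^2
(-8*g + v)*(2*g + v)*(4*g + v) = -64*g^3 - 40*g^2*v - 2*g*v^2 + v^3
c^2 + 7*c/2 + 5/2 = (c + 1)*(c + 5/2)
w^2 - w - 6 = (w - 3)*(w + 2)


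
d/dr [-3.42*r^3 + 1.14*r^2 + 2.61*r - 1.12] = -10.26*r^2 + 2.28*r + 2.61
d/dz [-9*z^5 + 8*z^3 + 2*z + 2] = -45*z^4 + 24*z^2 + 2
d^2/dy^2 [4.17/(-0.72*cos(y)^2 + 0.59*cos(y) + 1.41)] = (-8.646912*(1 - cos(y)^2)^2 + 5.314248*cos(y)^3 - 22.708569*cos(y)^2 - 7.159473*cos(y) + 20.016834)/(-0.72*cos(y)^2 + 0.59*cos(y) + 1.41)^3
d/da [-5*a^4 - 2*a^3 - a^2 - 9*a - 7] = -20*a^3 - 6*a^2 - 2*a - 9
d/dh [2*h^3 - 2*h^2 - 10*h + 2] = 6*h^2 - 4*h - 10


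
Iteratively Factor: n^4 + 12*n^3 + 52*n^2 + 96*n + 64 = (n + 4)*(n^3 + 8*n^2 + 20*n + 16) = (n + 4)^2*(n^2 + 4*n + 4) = (n + 2)*(n + 4)^2*(n + 2)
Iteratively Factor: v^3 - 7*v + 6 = (v - 1)*(v^2 + v - 6) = (v - 2)*(v - 1)*(v + 3)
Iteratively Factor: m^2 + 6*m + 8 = (m + 2)*(m + 4)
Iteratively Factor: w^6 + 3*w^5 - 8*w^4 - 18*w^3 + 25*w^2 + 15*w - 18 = (w - 2)*(w^5 + 5*w^4 + 2*w^3 - 14*w^2 - 3*w + 9) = (w - 2)*(w + 3)*(w^4 + 2*w^3 - 4*w^2 - 2*w + 3) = (w - 2)*(w + 1)*(w + 3)*(w^3 + w^2 - 5*w + 3) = (w - 2)*(w - 1)*(w + 1)*(w + 3)*(w^2 + 2*w - 3) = (w - 2)*(w - 1)^2*(w + 1)*(w + 3)*(w + 3)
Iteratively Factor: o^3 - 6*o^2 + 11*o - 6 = (o - 2)*(o^2 - 4*o + 3) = (o - 3)*(o - 2)*(o - 1)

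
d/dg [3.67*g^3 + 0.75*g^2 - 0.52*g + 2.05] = 11.01*g^2 + 1.5*g - 0.52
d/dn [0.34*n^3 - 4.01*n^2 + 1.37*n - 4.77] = 1.02*n^2 - 8.02*n + 1.37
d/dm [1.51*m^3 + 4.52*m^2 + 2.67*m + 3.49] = 4.53*m^2 + 9.04*m + 2.67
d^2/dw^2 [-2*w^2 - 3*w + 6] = -4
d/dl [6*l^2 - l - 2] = 12*l - 1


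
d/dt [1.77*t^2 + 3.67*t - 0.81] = 3.54*t + 3.67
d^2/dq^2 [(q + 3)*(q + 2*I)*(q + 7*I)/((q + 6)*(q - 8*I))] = (q^3*(-264 - 102*I) + q^2*(-5148 - 864*I) + q*(-23112 - 2016*I) - 37776 - 24768*I)/(q^6 + q^5*(18 - 24*I) + q^4*(-84 - 432*I) + q^3*(-3240 - 2080*I) + q^2*(-20736 + 4032*I) + q*(-41472 + 55296*I) + 110592*I)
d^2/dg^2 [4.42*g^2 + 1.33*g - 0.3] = 8.84000000000000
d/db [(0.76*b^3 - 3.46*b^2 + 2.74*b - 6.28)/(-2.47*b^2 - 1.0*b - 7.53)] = (-1.8772*b^4 - 1.52*b^3 - 6.9406*b^2 + 21.0844*b - 26.9122)/(6.1009*b^4 + 4.94*b^3 + 38.1982*b^2 + 15.06*b + 56.7009)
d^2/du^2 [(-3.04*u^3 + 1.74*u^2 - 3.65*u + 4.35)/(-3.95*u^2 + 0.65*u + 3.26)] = (-5.6843418860808e-14*u^5 - 5.6843418860808e-14*u^4 + 185.82431*u^3 - 503.01057*u^2 + 542.865474*u - 168.158398)/(61.629875*u^6 - 30.424875*u^5 - 147.585825*u^4 + 49.945675*u^3 + 121.80501*u^2 - 20.72382*u - 34.645976)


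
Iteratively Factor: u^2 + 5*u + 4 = (u + 4)*(u + 1)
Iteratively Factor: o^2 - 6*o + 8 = (o - 4)*(o - 2)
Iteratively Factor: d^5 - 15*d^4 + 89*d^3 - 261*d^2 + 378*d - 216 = (d - 3)*(d^4 - 12*d^3 + 53*d^2 - 102*d + 72) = (d - 3)*(d - 2)*(d^3 - 10*d^2 + 33*d - 36) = (d - 4)*(d - 3)*(d - 2)*(d^2 - 6*d + 9) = (d - 4)*(d - 3)^2*(d - 2)*(d - 3)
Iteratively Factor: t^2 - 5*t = (t - 5)*(t)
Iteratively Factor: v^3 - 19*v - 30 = (v + 2)*(v^2 - 2*v - 15) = (v - 5)*(v + 2)*(v + 3)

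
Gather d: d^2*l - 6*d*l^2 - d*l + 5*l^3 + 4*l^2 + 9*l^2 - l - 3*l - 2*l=d^2*l + d*(-6*l^2 - l) + 5*l^3 + 13*l^2 - 6*l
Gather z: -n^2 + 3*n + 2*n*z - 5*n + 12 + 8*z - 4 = -n^2 - 2*n + z*(2*n + 8) + 8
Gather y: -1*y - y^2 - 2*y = -y^2 - 3*y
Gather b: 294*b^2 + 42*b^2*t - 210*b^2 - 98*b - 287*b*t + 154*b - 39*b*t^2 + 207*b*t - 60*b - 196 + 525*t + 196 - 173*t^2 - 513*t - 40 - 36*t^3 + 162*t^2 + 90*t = b^2*(42*t + 84) + b*(-39*t^2 - 80*t - 4) - 36*t^3 - 11*t^2 + 102*t - 40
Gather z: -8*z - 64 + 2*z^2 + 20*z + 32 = 2*z^2 + 12*z - 32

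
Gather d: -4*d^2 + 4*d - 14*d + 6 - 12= -4*d^2 - 10*d - 6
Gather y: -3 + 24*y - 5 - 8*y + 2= 16*y - 6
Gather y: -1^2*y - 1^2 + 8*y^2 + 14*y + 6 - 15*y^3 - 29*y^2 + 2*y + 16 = -15*y^3 - 21*y^2 + 15*y + 21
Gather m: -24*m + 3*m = -21*m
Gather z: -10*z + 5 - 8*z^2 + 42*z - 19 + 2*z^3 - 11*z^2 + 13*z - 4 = 2*z^3 - 19*z^2 + 45*z - 18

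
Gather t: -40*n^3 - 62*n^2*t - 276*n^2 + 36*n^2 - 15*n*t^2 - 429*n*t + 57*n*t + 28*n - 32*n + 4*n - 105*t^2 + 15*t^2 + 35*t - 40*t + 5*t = -40*n^3 - 240*n^2 + t^2*(-15*n - 90) + t*(-62*n^2 - 372*n)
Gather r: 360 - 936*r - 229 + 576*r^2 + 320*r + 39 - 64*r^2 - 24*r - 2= 512*r^2 - 640*r + 168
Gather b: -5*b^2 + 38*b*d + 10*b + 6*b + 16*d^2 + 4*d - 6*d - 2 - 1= -5*b^2 + b*(38*d + 16) + 16*d^2 - 2*d - 3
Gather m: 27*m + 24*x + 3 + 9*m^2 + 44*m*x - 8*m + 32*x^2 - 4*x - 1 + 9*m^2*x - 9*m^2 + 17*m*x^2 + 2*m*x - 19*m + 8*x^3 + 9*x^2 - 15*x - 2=9*m^2*x + m*(17*x^2 + 46*x) + 8*x^3 + 41*x^2 + 5*x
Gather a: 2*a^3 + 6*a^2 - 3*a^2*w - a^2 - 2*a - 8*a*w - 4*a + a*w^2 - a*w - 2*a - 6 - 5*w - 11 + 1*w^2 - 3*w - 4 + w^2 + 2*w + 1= 2*a^3 + a^2*(5 - 3*w) + a*(w^2 - 9*w - 8) + 2*w^2 - 6*w - 20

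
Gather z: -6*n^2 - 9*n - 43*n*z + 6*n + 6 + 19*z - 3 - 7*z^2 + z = -6*n^2 - 3*n - 7*z^2 + z*(20 - 43*n) + 3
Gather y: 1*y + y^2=y^2 + y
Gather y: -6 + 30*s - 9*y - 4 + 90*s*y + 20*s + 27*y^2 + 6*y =50*s + 27*y^2 + y*(90*s - 3) - 10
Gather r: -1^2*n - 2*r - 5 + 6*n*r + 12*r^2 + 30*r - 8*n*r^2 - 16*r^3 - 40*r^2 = -n - 16*r^3 + r^2*(-8*n - 28) + r*(6*n + 28) - 5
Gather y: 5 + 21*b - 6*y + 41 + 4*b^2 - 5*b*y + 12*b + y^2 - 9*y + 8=4*b^2 + 33*b + y^2 + y*(-5*b - 15) + 54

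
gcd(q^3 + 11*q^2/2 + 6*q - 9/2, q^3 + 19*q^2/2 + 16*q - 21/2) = q^2 + 5*q/2 - 3/2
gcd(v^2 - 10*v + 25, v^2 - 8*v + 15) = v - 5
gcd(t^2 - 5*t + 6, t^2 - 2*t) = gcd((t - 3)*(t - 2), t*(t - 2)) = t - 2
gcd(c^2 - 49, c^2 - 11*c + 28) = c - 7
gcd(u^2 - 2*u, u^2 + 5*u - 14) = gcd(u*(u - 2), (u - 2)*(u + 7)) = u - 2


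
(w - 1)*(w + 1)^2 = w^3 + w^2 - w - 1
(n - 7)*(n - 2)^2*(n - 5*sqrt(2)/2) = n^4 - 11*n^3 - 5*sqrt(2)*n^3/2 + 32*n^2 + 55*sqrt(2)*n^2/2 - 80*sqrt(2)*n - 28*n + 70*sqrt(2)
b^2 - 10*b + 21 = (b - 7)*(b - 3)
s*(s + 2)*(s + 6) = s^3 + 8*s^2 + 12*s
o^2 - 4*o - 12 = (o - 6)*(o + 2)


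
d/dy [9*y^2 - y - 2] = 18*y - 1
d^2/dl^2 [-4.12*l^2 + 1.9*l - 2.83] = -8.24000000000000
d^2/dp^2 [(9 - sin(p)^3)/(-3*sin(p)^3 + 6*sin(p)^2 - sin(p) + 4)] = (-18*sin(p)^8 - 24*sin(p)^7 + 675*sin(p)^6 - 1852*sin(p)^5 + 566*sin(p)^4 + 3212*sin(p)^3 - 2985*sin(p)^2 - 192*sin(p) + 414)/(3*sin(p)^3 - 6*sin(p)^2 + sin(p) - 4)^3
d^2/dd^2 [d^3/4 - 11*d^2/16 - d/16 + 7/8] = 3*d/2 - 11/8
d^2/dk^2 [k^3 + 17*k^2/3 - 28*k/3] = 6*k + 34/3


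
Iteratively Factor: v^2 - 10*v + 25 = (v - 5)*(v - 5)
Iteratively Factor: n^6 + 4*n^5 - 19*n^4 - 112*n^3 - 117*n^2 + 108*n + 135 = (n + 1)*(n^5 + 3*n^4 - 22*n^3 - 90*n^2 - 27*n + 135) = (n + 1)*(n + 3)*(n^4 - 22*n^2 - 24*n + 45) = (n - 1)*(n + 1)*(n + 3)*(n^3 + n^2 - 21*n - 45) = (n - 5)*(n - 1)*(n + 1)*(n + 3)*(n^2 + 6*n + 9) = (n - 5)*(n - 1)*(n + 1)*(n + 3)^2*(n + 3)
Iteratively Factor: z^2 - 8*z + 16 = (z - 4)*(z - 4)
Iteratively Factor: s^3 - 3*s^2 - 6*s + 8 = (s + 2)*(s^2 - 5*s + 4) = (s - 4)*(s + 2)*(s - 1)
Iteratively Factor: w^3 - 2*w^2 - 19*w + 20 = (w - 1)*(w^2 - w - 20) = (w - 1)*(w + 4)*(w - 5)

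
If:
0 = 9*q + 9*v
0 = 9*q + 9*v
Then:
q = -v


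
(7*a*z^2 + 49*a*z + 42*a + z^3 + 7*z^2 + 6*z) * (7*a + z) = 49*a^2*z^2 + 343*a^2*z + 294*a^2 + 14*a*z^3 + 98*a*z^2 + 84*a*z + z^4 + 7*z^3 + 6*z^2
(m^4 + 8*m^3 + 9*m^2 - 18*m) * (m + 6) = m^5 + 14*m^4 + 57*m^3 + 36*m^2 - 108*m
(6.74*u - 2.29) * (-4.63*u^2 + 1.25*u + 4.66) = -31.2062*u^3 + 19.0277*u^2 + 28.5459*u - 10.6714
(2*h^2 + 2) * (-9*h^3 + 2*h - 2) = -18*h^5 - 14*h^3 - 4*h^2 + 4*h - 4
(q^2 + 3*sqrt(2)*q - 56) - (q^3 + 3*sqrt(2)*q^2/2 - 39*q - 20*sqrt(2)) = -q^3 - 3*sqrt(2)*q^2/2 + q^2 + 3*sqrt(2)*q + 39*q - 56 + 20*sqrt(2)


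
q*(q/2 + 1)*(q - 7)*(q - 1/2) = q^4/2 - 11*q^3/4 - 23*q^2/4 + 7*q/2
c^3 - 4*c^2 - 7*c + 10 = (c - 5)*(c - 1)*(c + 2)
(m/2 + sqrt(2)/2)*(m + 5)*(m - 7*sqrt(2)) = m^3/2 - 3*sqrt(2)*m^2 + 5*m^2/2 - 15*sqrt(2)*m - 7*m - 35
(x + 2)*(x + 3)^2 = x^3 + 8*x^2 + 21*x + 18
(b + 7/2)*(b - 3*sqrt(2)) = b^2 - 3*sqrt(2)*b + 7*b/2 - 21*sqrt(2)/2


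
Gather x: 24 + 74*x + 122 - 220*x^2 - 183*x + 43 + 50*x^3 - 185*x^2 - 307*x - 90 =50*x^3 - 405*x^2 - 416*x + 99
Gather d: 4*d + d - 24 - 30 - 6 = 5*d - 60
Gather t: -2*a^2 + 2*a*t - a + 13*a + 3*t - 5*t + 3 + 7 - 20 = -2*a^2 + 12*a + t*(2*a - 2) - 10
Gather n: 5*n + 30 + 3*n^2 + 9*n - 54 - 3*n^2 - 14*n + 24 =0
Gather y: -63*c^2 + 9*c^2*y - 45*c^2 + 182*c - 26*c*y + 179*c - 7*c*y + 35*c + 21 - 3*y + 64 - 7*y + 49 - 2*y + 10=-108*c^2 + 396*c + y*(9*c^2 - 33*c - 12) + 144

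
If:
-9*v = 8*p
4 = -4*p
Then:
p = -1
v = 8/9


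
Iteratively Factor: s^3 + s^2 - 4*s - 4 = (s + 1)*(s^2 - 4) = (s - 2)*(s + 1)*(s + 2)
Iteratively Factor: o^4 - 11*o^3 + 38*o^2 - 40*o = (o - 4)*(o^3 - 7*o^2 + 10*o) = o*(o - 4)*(o^2 - 7*o + 10) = o*(o - 5)*(o - 4)*(o - 2)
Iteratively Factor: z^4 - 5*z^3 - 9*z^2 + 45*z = (z + 3)*(z^3 - 8*z^2 + 15*z) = z*(z + 3)*(z^2 - 8*z + 15) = z*(z - 3)*(z + 3)*(z - 5)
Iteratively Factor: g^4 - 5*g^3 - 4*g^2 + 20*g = (g - 5)*(g^3 - 4*g) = (g - 5)*(g + 2)*(g^2 - 2*g) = (g - 5)*(g - 2)*(g + 2)*(g)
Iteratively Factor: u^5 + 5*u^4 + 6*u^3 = (u)*(u^4 + 5*u^3 + 6*u^2) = u*(u + 2)*(u^3 + 3*u^2) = u^2*(u + 2)*(u^2 + 3*u) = u^3*(u + 2)*(u + 3)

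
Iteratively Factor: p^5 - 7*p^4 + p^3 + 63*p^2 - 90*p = (p + 3)*(p^4 - 10*p^3 + 31*p^2 - 30*p) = p*(p + 3)*(p^3 - 10*p^2 + 31*p - 30) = p*(p - 5)*(p + 3)*(p^2 - 5*p + 6) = p*(p - 5)*(p - 2)*(p + 3)*(p - 3)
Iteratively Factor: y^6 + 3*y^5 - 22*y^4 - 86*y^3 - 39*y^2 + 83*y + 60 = (y + 3)*(y^5 - 22*y^3 - 20*y^2 + 21*y + 20) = (y - 5)*(y + 3)*(y^4 + 5*y^3 + 3*y^2 - 5*y - 4) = (y - 5)*(y + 1)*(y + 3)*(y^3 + 4*y^2 - y - 4) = (y - 5)*(y + 1)^2*(y + 3)*(y^2 + 3*y - 4) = (y - 5)*(y - 1)*(y + 1)^2*(y + 3)*(y + 4)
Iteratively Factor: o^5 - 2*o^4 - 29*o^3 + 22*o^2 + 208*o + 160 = (o - 5)*(o^4 + 3*o^3 - 14*o^2 - 48*o - 32) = (o - 5)*(o + 2)*(o^3 + o^2 - 16*o - 16) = (o - 5)*(o + 2)*(o + 4)*(o^2 - 3*o - 4) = (o - 5)*(o - 4)*(o + 2)*(o + 4)*(o + 1)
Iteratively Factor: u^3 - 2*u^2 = (u)*(u^2 - 2*u) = u*(u - 2)*(u)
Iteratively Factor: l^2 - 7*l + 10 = (l - 5)*(l - 2)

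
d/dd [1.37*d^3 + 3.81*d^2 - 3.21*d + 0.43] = 4.11*d^2 + 7.62*d - 3.21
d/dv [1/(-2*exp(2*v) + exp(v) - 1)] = (4*exp(v) - 1)*exp(v)/(2*exp(2*v) - exp(v) + 1)^2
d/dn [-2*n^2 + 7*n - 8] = 7 - 4*n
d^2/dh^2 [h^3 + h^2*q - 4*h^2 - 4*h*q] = 6*h + 2*q - 8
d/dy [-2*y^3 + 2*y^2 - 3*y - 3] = -6*y^2 + 4*y - 3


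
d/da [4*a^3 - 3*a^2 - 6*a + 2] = 12*a^2 - 6*a - 6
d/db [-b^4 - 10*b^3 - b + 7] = -4*b^3 - 30*b^2 - 1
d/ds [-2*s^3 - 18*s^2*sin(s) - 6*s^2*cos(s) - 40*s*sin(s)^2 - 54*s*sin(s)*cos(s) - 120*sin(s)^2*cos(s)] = 6*s^2*sin(s) - 18*s^2*cos(s) - 6*s^2 - 36*s*sin(s) - 40*s*sin(2*s) - 12*s*cos(s) - 54*s*cos(2*s) + 30*sin(s) - 27*sin(2*s) - 90*sin(3*s) + 20*cos(2*s) - 20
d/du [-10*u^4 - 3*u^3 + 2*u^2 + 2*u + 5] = -40*u^3 - 9*u^2 + 4*u + 2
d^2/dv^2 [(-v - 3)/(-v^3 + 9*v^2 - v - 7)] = 2*((v + 3)*(3*v^2 - 18*v + 1)^2 + (-3*v^2 + 18*v - 3*(v - 3)*(v + 3) - 1)*(v^3 - 9*v^2 + v + 7))/(v^3 - 9*v^2 + v + 7)^3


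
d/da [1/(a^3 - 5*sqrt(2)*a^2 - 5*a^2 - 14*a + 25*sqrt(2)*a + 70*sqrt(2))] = (-3*a^2 + 10*a + 10*sqrt(2)*a - 25*sqrt(2) + 14)/(a^3 - 5*sqrt(2)*a^2 - 5*a^2 - 14*a + 25*sqrt(2)*a + 70*sqrt(2))^2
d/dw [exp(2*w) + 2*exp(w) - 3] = 2*(exp(w) + 1)*exp(w)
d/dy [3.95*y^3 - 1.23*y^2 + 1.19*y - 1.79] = 11.85*y^2 - 2.46*y + 1.19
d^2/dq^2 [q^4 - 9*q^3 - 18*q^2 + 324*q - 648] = 12*q^2 - 54*q - 36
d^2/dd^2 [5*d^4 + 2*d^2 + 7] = 60*d^2 + 4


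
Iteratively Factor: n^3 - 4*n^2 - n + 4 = (n - 4)*(n^2 - 1) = (n - 4)*(n - 1)*(n + 1)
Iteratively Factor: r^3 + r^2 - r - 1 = (r - 1)*(r^2 + 2*r + 1) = (r - 1)*(r + 1)*(r + 1)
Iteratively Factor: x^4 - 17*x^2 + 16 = (x + 4)*(x^3 - 4*x^2 - x + 4) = (x + 1)*(x + 4)*(x^2 - 5*x + 4) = (x - 4)*(x + 1)*(x + 4)*(x - 1)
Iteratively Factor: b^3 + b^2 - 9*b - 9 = (b - 3)*(b^2 + 4*b + 3) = (b - 3)*(b + 3)*(b + 1)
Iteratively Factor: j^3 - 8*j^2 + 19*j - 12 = (j - 4)*(j^2 - 4*j + 3) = (j - 4)*(j - 3)*(j - 1)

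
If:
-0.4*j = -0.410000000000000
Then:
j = 1.02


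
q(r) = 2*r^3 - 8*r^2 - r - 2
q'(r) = 6*r^2 - 16*r - 1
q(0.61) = -5.13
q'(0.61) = -8.53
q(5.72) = 104.83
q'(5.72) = 103.79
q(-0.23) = -2.22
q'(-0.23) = 3.00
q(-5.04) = -456.22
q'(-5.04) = 232.05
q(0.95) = -8.46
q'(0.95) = -10.78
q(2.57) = -23.46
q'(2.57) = -2.49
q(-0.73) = -6.31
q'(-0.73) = 13.88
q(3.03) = -22.84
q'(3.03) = 5.61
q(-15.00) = -8537.00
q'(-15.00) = 1589.00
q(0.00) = -2.00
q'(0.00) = -1.00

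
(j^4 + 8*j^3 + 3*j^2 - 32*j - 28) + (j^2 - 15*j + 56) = j^4 + 8*j^3 + 4*j^2 - 47*j + 28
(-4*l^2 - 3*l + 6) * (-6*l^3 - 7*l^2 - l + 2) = 24*l^5 + 46*l^4 - 11*l^3 - 47*l^2 - 12*l + 12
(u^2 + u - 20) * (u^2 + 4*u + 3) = u^4 + 5*u^3 - 13*u^2 - 77*u - 60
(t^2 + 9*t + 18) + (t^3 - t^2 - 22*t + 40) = t^3 - 13*t + 58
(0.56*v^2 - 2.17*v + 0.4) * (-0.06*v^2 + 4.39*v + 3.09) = -0.0336*v^4 + 2.5886*v^3 - 7.8199*v^2 - 4.9493*v + 1.236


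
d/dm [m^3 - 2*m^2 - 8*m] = 3*m^2 - 4*m - 8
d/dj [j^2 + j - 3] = 2*j + 1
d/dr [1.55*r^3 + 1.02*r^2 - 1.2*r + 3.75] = 4.65*r^2 + 2.04*r - 1.2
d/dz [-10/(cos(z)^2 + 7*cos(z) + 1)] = -10*(2*cos(z) + 7)*sin(z)/(cos(z)^2 + 7*cos(z) + 1)^2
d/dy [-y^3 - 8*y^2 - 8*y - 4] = -3*y^2 - 16*y - 8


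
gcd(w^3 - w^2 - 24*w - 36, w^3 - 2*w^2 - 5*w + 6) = w + 2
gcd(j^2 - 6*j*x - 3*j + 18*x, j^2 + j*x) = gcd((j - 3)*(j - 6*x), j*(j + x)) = 1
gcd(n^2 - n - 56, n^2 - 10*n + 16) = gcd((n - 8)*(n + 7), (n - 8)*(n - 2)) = n - 8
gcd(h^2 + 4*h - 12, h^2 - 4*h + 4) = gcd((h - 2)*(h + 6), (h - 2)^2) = h - 2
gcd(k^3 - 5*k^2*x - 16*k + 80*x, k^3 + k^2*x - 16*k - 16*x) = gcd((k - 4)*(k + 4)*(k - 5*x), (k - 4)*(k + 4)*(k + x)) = k^2 - 16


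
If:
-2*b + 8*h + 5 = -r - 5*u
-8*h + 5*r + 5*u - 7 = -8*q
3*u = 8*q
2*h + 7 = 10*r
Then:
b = 503*u/70 + 4/5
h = 8*u/7 - 1/2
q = 3*u/8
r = 8*u/35 + 3/5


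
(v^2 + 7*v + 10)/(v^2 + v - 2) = (v + 5)/(v - 1)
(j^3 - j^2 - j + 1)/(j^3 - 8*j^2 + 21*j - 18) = (j^3 - j^2 - j + 1)/(j^3 - 8*j^2 + 21*j - 18)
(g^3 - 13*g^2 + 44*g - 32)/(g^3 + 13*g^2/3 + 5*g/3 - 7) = 3*(g^2 - 12*g + 32)/(3*g^2 + 16*g + 21)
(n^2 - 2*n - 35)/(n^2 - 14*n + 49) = (n + 5)/(n - 7)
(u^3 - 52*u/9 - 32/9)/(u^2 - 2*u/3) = (9*u^3 - 52*u - 32)/(3*u*(3*u - 2))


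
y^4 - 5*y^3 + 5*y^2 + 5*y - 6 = (y - 3)*(y - 2)*(y - 1)*(y + 1)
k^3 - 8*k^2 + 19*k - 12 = (k - 4)*(k - 3)*(k - 1)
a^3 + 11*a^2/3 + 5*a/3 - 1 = (a - 1/3)*(a + 1)*(a + 3)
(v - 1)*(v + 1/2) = v^2 - v/2 - 1/2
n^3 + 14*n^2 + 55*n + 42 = (n + 1)*(n + 6)*(n + 7)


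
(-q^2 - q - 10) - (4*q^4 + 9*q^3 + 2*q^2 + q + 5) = -4*q^4 - 9*q^3 - 3*q^2 - 2*q - 15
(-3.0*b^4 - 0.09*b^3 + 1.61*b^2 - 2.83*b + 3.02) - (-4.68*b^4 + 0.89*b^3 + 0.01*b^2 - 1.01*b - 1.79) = 1.68*b^4 - 0.98*b^3 + 1.6*b^2 - 1.82*b + 4.81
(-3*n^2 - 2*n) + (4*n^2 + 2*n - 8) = n^2 - 8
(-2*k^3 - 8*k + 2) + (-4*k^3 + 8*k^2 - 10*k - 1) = -6*k^3 + 8*k^2 - 18*k + 1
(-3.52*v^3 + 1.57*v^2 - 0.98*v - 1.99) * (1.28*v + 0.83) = -4.5056*v^4 - 0.911999999999999*v^3 + 0.0487*v^2 - 3.3606*v - 1.6517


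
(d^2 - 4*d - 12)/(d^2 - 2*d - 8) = (d - 6)/(d - 4)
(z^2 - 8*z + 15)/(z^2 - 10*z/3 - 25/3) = 3*(z - 3)/(3*z + 5)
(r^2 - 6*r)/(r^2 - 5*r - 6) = r/(r + 1)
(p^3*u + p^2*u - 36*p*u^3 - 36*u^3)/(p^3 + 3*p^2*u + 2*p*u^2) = u*(p^3 + p^2 - 36*p*u^2 - 36*u^2)/(p*(p^2 + 3*p*u + 2*u^2))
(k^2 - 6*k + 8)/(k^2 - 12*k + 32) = (k - 2)/(k - 8)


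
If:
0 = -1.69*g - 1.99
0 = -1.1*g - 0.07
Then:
No Solution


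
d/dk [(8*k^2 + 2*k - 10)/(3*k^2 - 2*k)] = 2*(-11*k^2 + 30*k - 10)/(k^2*(9*k^2 - 12*k + 4))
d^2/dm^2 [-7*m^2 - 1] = -14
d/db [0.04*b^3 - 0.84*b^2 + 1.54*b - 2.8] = 0.12*b^2 - 1.68*b + 1.54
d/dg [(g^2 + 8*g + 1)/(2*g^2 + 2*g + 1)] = 2*(-7*g^2 - g + 3)/(4*g^4 + 8*g^3 + 8*g^2 + 4*g + 1)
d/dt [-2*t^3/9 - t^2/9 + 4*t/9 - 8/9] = -2*t^2/3 - 2*t/9 + 4/9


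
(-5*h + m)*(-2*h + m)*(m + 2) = 10*h^2*m + 20*h^2 - 7*h*m^2 - 14*h*m + m^3 + 2*m^2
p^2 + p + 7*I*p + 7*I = (p + 1)*(p + 7*I)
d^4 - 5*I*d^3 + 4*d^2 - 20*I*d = d*(d - 5*I)*(d - 2*I)*(d + 2*I)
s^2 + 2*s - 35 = (s - 5)*(s + 7)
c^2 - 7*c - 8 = (c - 8)*(c + 1)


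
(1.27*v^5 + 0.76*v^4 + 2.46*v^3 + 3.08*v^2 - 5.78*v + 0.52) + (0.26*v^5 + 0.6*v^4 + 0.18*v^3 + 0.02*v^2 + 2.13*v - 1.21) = 1.53*v^5 + 1.36*v^4 + 2.64*v^3 + 3.1*v^2 - 3.65*v - 0.69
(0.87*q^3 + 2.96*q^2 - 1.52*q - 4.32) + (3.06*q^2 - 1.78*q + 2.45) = 0.87*q^3 + 6.02*q^2 - 3.3*q - 1.87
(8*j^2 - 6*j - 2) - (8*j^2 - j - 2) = -5*j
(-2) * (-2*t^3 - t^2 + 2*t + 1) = 4*t^3 + 2*t^2 - 4*t - 2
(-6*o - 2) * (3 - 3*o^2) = 18*o^3 + 6*o^2 - 18*o - 6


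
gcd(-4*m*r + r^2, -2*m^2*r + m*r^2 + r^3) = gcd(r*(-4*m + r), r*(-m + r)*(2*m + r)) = r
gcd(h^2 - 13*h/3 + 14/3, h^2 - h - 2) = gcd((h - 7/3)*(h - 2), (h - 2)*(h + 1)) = h - 2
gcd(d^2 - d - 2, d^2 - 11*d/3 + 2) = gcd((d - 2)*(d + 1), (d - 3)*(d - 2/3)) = 1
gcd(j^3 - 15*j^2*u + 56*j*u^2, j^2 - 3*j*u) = j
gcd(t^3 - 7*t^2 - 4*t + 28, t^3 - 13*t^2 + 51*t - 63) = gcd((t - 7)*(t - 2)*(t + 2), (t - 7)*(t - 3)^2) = t - 7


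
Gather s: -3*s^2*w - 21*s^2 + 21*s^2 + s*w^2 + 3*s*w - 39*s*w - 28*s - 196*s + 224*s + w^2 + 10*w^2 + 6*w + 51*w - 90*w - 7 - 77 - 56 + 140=-3*s^2*w + s*(w^2 - 36*w) + 11*w^2 - 33*w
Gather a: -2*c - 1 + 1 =-2*c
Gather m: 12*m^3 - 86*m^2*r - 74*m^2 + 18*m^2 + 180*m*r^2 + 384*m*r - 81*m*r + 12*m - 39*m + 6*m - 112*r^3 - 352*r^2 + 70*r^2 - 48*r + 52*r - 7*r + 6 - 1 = 12*m^3 + m^2*(-86*r - 56) + m*(180*r^2 + 303*r - 21) - 112*r^3 - 282*r^2 - 3*r + 5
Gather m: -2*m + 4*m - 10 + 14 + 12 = 2*m + 16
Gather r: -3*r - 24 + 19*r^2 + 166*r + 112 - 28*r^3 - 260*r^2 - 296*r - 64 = -28*r^3 - 241*r^2 - 133*r + 24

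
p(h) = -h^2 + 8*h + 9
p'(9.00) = -10.00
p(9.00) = 0.00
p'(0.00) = 8.00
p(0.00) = 9.00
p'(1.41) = 5.18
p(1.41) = 18.29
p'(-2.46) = 12.92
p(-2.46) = -16.73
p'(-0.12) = 8.24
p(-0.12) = 8.03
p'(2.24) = 3.52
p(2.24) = 21.90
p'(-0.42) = 8.84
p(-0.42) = 5.46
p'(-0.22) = 8.44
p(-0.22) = 7.19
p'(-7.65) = 23.30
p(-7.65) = -110.72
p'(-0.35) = 8.70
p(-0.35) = 6.08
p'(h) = 8 - 2*h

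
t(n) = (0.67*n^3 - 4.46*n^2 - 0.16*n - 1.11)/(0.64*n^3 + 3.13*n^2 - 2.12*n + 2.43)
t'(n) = (-1.92*n^2 - 6.26*n + 2.12)*(0.67*n^3 - 4.46*n^2 - 0.16*n - 1.11)/(0.64*n^3 + 3.13*n^2 - 2.12*n + 2.43)^2 + (2.01*n^2 - 8.92*n - 0.16)/(0.64*n^3 + 3.13*n^2 - 2.12*n + 2.43)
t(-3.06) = -3.10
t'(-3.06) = 1.80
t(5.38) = -0.15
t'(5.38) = 0.13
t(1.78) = -0.96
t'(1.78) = 0.40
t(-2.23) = -1.94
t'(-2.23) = 1.09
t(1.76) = -0.97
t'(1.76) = 0.40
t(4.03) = -0.35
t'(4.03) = 0.18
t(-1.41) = -1.18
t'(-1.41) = 0.81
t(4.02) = -0.35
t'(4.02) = 0.18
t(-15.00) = 2.30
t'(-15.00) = 0.13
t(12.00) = 0.33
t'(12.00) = 0.04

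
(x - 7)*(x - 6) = x^2 - 13*x + 42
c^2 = c^2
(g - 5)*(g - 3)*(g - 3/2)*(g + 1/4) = g^4 - 37*g^3/4 + 197*g^2/8 - 63*g/4 - 45/8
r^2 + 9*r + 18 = (r + 3)*(r + 6)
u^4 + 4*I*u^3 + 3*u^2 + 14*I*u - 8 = (u - 2*I)*(u + I)^2*(u + 4*I)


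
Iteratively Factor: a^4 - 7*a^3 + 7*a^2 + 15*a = (a - 3)*(a^3 - 4*a^2 - 5*a) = a*(a - 3)*(a^2 - 4*a - 5) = a*(a - 3)*(a + 1)*(a - 5)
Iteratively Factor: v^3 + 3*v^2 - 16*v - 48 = (v + 3)*(v^2 - 16) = (v + 3)*(v + 4)*(v - 4)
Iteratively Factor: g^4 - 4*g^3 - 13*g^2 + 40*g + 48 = (g - 4)*(g^3 - 13*g - 12) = (g - 4)^2*(g^2 + 4*g + 3) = (g - 4)^2*(g + 1)*(g + 3)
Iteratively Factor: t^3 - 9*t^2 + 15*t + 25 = (t + 1)*(t^2 - 10*t + 25) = (t - 5)*(t + 1)*(t - 5)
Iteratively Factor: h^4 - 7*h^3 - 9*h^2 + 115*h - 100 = (h + 4)*(h^3 - 11*h^2 + 35*h - 25) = (h - 1)*(h + 4)*(h^2 - 10*h + 25) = (h - 5)*(h - 1)*(h + 4)*(h - 5)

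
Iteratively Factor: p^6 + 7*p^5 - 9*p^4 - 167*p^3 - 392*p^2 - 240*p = (p - 5)*(p^5 + 12*p^4 + 51*p^3 + 88*p^2 + 48*p) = (p - 5)*(p + 3)*(p^4 + 9*p^3 + 24*p^2 + 16*p) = (p - 5)*(p + 3)*(p + 4)*(p^3 + 5*p^2 + 4*p) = (p - 5)*(p + 1)*(p + 3)*(p + 4)*(p^2 + 4*p) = (p - 5)*(p + 1)*(p + 3)*(p + 4)^2*(p)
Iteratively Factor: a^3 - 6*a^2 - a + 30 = (a - 3)*(a^2 - 3*a - 10) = (a - 3)*(a + 2)*(a - 5)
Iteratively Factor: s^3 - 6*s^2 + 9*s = (s - 3)*(s^2 - 3*s) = (s - 3)^2*(s)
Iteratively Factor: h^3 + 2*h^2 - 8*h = (h - 2)*(h^2 + 4*h) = h*(h - 2)*(h + 4)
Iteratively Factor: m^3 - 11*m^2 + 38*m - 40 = (m - 4)*(m^2 - 7*m + 10) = (m - 5)*(m - 4)*(m - 2)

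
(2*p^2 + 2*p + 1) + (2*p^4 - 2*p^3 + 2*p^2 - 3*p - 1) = 2*p^4 - 2*p^3 + 4*p^2 - p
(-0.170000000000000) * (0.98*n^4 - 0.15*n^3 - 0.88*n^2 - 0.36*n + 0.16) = -0.1666*n^4 + 0.0255*n^3 + 0.1496*n^2 + 0.0612*n - 0.0272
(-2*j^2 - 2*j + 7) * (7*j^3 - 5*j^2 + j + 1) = -14*j^5 - 4*j^4 + 57*j^3 - 39*j^2 + 5*j + 7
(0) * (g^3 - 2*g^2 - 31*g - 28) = 0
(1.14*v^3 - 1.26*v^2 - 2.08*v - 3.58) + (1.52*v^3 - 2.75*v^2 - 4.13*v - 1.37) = 2.66*v^3 - 4.01*v^2 - 6.21*v - 4.95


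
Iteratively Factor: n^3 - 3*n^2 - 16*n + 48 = (n - 3)*(n^2 - 16) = (n - 4)*(n - 3)*(n + 4)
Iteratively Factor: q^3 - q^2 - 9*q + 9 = (q + 3)*(q^2 - 4*q + 3) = (q - 1)*(q + 3)*(q - 3)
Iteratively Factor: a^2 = (a)*(a)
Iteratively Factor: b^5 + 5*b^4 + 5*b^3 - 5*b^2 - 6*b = (b - 1)*(b^4 + 6*b^3 + 11*b^2 + 6*b) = (b - 1)*(b + 2)*(b^3 + 4*b^2 + 3*b) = b*(b - 1)*(b + 2)*(b^2 + 4*b + 3) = b*(b - 1)*(b + 2)*(b + 3)*(b + 1)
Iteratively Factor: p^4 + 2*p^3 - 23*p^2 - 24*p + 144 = (p - 3)*(p^3 + 5*p^2 - 8*p - 48) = (p - 3)*(p + 4)*(p^2 + p - 12) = (p - 3)*(p + 4)^2*(p - 3)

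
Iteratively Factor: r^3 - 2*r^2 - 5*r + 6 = (r + 2)*(r^2 - 4*r + 3) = (r - 3)*(r + 2)*(r - 1)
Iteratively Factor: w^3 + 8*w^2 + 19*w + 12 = (w + 3)*(w^2 + 5*w + 4) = (w + 3)*(w + 4)*(w + 1)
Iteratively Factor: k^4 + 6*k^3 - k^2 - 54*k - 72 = (k + 2)*(k^3 + 4*k^2 - 9*k - 36) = (k + 2)*(k + 4)*(k^2 - 9) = (k - 3)*(k + 2)*(k + 4)*(k + 3)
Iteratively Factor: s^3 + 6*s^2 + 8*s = (s + 4)*(s^2 + 2*s) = s*(s + 4)*(s + 2)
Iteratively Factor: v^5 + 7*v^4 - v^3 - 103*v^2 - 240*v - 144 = (v + 3)*(v^4 + 4*v^3 - 13*v^2 - 64*v - 48) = (v + 3)*(v + 4)*(v^3 - 13*v - 12) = (v + 3)^2*(v + 4)*(v^2 - 3*v - 4) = (v + 1)*(v + 3)^2*(v + 4)*(v - 4)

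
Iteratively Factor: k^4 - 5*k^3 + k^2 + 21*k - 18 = (k - 3)*(k^3 - 2*k^2 - 5*k + 6) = (k - 3)^2*(k^2 + k - 2) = (k - 3)^2*(k + 2)*(k - 1)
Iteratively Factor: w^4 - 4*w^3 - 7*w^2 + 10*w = (w - 5)*(w^3 + w^2 - 2*w) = w*(w - 5)*(w^2 + w - 2) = w*(w - 5)*(w + 2)*(w - 1)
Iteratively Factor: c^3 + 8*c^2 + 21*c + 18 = (c + 2)*(c^2 + 6*c + 9) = (c + 2)*(c + 3)*(c + 3)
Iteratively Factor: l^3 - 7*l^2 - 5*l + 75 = (l - 5)*(l^2 - 2*l - 15) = (l - 5)^2*(l + 3)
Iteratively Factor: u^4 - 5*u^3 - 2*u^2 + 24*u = (u + 2)*(u^3 - 7*u^2 + 12*u) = (u - 4)*(u + 2)*(u^2 - 3*u) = u*(u - 4)*(u + 2)*(u - 3)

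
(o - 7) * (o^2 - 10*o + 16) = o^3 - 17*o^2 + 86*o - 112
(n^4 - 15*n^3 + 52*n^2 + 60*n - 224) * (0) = 0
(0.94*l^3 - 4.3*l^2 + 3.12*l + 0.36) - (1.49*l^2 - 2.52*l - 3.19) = 0.94*l^3 - 5.79*l^2 + 5.64*l + 3.55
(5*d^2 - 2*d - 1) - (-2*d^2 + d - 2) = 7*d^2 - 3*d + 1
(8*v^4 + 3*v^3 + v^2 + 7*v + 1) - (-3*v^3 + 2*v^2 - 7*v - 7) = 8*v^4 + 6*v^3 - v^2 + 14*v + 8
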